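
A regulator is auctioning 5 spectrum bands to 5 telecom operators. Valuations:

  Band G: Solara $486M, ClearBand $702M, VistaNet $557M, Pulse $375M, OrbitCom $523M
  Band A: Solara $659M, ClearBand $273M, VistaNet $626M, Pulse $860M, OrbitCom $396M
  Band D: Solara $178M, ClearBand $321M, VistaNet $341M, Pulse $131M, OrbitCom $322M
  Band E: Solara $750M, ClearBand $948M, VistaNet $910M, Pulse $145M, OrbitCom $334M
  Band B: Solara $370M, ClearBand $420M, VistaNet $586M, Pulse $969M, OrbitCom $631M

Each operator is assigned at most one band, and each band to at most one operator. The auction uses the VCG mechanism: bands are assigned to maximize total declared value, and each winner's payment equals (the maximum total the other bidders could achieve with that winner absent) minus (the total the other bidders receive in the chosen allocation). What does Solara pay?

Solara pays $200M.

Efficient allocation: Solara→Band A ($659M), ClearBand→Band G ($702M), VistaNet→Band E ($910M), Pulse→Band B ($969M), OrbitCom→Band D ($322M); total welfare W = $3562M.
Solara receives Band A at value $659M, so the others get W − 659 = $2903M.
Without Solara: best allocation of the remaining 4 bidders over all 5 bands is ClearBand→Band G ($702M), VistaNet→Band E ($910M), Pulse→Band A ($860M), OrbitCom→Band B ($631M), total $3103M.
VCG payment = (others' best without Solara) − (others' welfare with Solara) = 3103 − 2903 = $200M.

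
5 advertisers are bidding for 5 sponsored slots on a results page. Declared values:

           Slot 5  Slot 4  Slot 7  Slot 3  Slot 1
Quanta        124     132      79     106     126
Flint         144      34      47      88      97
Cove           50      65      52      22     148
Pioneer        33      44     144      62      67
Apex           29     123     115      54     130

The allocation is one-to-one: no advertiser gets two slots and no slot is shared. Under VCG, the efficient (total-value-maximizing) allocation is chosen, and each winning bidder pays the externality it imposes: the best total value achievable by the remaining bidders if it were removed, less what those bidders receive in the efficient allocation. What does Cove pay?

Cove pays $33.

Efficient allocation: Quanta→Slot 3 ($106), Flint→Slot 5 ($144), Cove→Slot 1 ($148), Pioneer→Slot 7 ($144), Apex→Slot 4 ($123); total welfare W = $665.
Cove receives Slot 1 at value $148, so the others get W − 148 = $517.
Without Cove: best allocation of the remaining 4 bidders over all 5 slots is Quanta→Slot 4 ($132), Flint→Slot 5 ($144), Pioneer→Slot 7 ($144), Apex→Slot 1 ($130), total $550.
VCG payment = (others' best without Cove) − (others' welfare with Cove) = 550 − 517 = $33.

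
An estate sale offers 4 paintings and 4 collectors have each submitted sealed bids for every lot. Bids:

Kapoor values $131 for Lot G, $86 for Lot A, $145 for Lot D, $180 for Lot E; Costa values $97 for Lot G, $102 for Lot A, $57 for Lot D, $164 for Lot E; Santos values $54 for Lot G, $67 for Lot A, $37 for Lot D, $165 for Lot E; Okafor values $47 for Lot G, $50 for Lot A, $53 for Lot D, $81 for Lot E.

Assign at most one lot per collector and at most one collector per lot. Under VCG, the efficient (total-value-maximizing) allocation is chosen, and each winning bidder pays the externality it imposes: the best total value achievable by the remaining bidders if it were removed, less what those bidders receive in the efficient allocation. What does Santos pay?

Efficient allocation: Kapoor→Lot D ($145), Costa→Lot A ($102), Santos→Lot E ($165), Okafor→Lot G ($47); total welfare W = $459.
Santos receives Lot E at value $165, so the others get W − 165 = $294.
Without Santos: best allocation of the remaining 3 bidders over all 4 lots is Kapoor→Lot D ($145), Costa→Lot E ($164), Okafor→Lot A ($50), total $359.
VCG payment = (others' best without Santos) − (others' welfare with Santos) = 359 − 294 = $65.

Santos pays $65.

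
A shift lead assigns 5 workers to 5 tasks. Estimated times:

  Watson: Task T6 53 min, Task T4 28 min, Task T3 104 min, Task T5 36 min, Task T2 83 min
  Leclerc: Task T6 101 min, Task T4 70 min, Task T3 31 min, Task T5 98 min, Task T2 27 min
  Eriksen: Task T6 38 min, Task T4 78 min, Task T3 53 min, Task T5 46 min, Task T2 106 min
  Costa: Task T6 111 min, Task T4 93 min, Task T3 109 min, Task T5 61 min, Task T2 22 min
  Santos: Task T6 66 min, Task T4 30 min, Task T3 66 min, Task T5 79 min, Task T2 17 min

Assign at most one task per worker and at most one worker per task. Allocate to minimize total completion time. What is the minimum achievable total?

Treat this as an assignment problem: match each worker to one task.
Optimal: Watson→Task T5 (36 min), Leclerc→Task T3 (31 min), Eriksen→Task T6 (38 min), Costa→Task T2 (22 min), Santos→Task T4 (30 min) — total 36+31+38+22+30 = 157 min.
Column-greedy (each task in turn goes to its cheapest remaining worker) gives 175 min, worse by 18.
Swapping Eriksen↔Leclerc (Eriksen→Task T3 53 min, Leclerc→Task T6 101 min) adds 85.

Min total: 157 min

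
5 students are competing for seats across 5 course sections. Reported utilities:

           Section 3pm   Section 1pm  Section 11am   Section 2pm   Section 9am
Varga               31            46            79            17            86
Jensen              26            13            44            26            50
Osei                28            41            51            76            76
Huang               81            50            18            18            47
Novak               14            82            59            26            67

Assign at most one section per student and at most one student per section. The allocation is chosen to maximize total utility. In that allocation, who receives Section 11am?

Jensen receives Section 11am.

Optimal: Varga→Section 9am (86 points), Jensen→Section 11am (44 points), Osei→Section 2pm (76 points), Huang→Section 3pm (81 points), Novak→Section 1pm (82 points) — total 86+44+76+81+82 = 369 points.
Column-greedy (each section in turn goes to its best remaining student) gives 368 points, worse by 1.
No other one-to-one assignment exceeds 369 points.
Jensen's own top section is Section 9am (50 points), but forcing Jensen→Section 9am and reassigning the rest optimally gives only 368 points — worse by 1.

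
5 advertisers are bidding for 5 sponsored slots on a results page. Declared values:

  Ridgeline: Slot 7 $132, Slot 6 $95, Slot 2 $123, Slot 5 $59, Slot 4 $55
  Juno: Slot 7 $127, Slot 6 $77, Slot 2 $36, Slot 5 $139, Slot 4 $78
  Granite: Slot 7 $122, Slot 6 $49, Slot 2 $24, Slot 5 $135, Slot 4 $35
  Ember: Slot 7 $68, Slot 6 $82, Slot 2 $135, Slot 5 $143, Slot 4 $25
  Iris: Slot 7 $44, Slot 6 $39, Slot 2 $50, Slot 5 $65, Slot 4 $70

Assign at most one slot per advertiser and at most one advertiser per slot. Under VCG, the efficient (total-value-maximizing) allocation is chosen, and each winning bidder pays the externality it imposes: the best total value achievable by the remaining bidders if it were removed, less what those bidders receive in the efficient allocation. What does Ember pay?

Ember pays $28.

Efficient allocation: Ridgeline→Slot 6 ($95), Juno→Slot 7 ($127), Granite→Slot 5 ($135), Ember→Slot 2 ($135), Iris→Slot 4 ($70); total welfare W = $562.
Ember receives Slot 2 at value $135, so the others get W − 135 = $427.
Without Ember: best allocation of the remaining 4 bidders over all 5 slots is Ridgeline→Slot 2 ($123), Juno→Slot 7 ($127), Granite→Slot 5 ($135), Iris→Slot 4 ($70), total $455.
VCG payment = (others' best without Ember) − (others' welfare with Ember) = 455 − 427 = $28.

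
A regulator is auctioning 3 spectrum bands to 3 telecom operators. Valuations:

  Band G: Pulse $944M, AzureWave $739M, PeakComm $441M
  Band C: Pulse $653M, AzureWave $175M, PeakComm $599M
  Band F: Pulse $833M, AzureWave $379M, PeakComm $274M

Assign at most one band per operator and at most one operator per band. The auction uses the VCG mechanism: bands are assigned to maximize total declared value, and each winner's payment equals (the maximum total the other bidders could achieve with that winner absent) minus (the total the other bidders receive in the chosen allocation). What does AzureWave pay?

AzureWave pays $111M.

Efficient allocation: Pulse→Band F ($833M), AzureWave→Band G ($739M), PeakComm→Band C ($599M); total welfare W = $2171M.
AzureWave receives Band G at value $739M, so the others get W − 739 = $1432M.
Without AzureWave: best allocation of the remaining 2 bidders over all 3 bands is Pulse→Band G ($944M), PeakComm→Band C ($599M), total $1543M.
VCG payment = (others' best without AzureWave) − (others' welfare with AzureWave) = 1543 − 1432 = $111M.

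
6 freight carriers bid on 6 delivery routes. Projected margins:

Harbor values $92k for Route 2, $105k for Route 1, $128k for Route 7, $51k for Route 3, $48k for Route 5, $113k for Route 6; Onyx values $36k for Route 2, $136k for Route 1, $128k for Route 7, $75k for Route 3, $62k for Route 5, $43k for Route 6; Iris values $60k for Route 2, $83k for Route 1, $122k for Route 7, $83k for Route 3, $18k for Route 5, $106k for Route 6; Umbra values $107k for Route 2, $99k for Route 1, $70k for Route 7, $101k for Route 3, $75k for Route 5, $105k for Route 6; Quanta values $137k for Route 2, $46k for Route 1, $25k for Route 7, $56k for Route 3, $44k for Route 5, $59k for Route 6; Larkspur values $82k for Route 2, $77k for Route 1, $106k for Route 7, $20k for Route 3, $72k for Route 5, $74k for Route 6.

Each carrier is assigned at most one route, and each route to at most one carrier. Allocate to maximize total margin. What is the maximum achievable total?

Treat this as an assignment problem: match each carrier to one route.
Optimal: Harbor→Route 6 ($113k), Onyx→Route 1 ($136k), Iris→Route 7 ($122k), Umbra→Route 3 ($101k), Quanta→Route 2 ($137k), Larkspur→Route 5 ($72k) — total 113+136+122+101+137+72 = $681k.
Row-greedy (each carrier in turn takes its best remaining route) gives $605k, worse by 76.
Swapping Onyx↔Quanta (Onyx→Route 2 $36k, Quanta→Route 1 $46k) loses 191.
Every other assignment is strictly worse.

Maximum total: $681k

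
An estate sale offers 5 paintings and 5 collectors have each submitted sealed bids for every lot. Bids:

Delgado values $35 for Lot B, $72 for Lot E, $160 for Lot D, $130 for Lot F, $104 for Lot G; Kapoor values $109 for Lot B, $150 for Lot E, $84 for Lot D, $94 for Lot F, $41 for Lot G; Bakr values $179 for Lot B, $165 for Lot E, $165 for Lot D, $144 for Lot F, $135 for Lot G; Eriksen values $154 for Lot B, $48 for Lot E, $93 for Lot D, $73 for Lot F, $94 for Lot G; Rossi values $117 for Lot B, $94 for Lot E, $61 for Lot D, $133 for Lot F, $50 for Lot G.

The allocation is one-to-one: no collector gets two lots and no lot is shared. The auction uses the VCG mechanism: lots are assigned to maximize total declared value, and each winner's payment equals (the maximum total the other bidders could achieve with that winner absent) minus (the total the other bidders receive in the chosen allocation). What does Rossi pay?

Rossi pays $9.

Efficient allocation: Delgado→Lot D ($160), Kapoor→Lot E ($150), Bakr→Lot G ($135), Eriksen→Lot B ($154), Rossi→Lot F ($133); total welfare W = $732.
Rossi receives Lot F at value $133, so the others get W − 133 = $599.
Without Rossi: best allocation of the remaining 4 bidders over all 5 lots is Delgado→Lot D ($160), Kapoor→Lot E ($150), Bakr→Lot F ($144), Eriksen→Lot B ($154), total $608.
VCG payment = (others' best without Rossi) − (others' welfare with Rossi) = 608 − 599 = $9.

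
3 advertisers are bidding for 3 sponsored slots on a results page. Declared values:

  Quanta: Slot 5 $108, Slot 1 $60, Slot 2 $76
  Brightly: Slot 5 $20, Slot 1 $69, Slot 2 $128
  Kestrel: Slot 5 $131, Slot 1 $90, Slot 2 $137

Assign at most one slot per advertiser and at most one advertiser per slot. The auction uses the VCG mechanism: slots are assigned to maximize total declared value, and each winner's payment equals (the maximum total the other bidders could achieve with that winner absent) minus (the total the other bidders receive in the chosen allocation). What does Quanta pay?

Efficient allocation: Quanta→Slot 5 ($108), Brightly→Slot 2 ($128), Kestrel→Slot 1 ($90); total welfare W = $326.
Quanta receives Slot 5 at value $108, so the others get W − 108 = $218.
Without Quanta: best allocation of the remaining 2 bidders over all 3 slots is Brightly→Slot 2 ($128), Kestrel→Slot 5 ($131), total $259.
VCG payment = (others' best without Quanta) − (others' welfare with Quanta) = 259 − 218 = $41.

Quanta pays $41.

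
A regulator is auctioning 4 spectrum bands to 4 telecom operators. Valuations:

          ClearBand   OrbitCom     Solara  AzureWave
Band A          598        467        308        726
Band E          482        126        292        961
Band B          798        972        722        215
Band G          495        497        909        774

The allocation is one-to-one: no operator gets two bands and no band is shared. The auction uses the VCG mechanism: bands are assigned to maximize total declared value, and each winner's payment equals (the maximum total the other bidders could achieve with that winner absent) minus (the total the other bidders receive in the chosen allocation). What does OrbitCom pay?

OrbitCom pays $200M.

Efficient allocation: ClearBand→Band A ($598M), OrbitCom→Band B ($972M), Solara→Band G ($909M), AzureWave→Band E ($961M); total welfare W = $3440M.
OrbitCom receives Band B at value $972M, so the others get W − 972 = $2468M.
Without OrbitCom: best allocation of the remaining 3 bidders over all 4 bands is ClearBand→Band B ($798M), Solara→Band G ($909M), AzureWave→Band E ($961M), total $2668M.
VCG payment = (others' best without OrbitCom) − (others' welfare with OrbitCom) = 2668 − 2468 = $200M.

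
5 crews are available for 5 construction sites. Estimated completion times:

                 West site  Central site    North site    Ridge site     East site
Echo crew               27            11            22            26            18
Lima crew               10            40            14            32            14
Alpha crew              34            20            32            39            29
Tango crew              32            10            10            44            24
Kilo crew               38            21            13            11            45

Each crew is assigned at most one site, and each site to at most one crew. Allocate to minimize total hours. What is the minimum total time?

Min total: 69 hours

This is a one-to-one assignment (minimum-cost bipartite matching).
Optimal: Echo crew→East site (18 hours), Lima crew→West site (10 hours), Alpha crew→Central site (20 hours), Tango crew→North site (10 hours), Kilo crew→Ridge site (11 hours) — total 18+10+20+10+11 = 69 hours.
Row-greedy (each crew in turn takes its cheapest remaining site) gives 71 hours, worse by 2.
Next-best assignment: Echo crew→Central site, Lima crew→West site, Alpha crew→East site, Tango crew→North site, Kilo crew→Ridge site = 71 hours.
Swapping Kilo crew↔Echo crew (Kilo crew→East site 45 hours, Echo crew→Ridge site 26 hours) adds 42.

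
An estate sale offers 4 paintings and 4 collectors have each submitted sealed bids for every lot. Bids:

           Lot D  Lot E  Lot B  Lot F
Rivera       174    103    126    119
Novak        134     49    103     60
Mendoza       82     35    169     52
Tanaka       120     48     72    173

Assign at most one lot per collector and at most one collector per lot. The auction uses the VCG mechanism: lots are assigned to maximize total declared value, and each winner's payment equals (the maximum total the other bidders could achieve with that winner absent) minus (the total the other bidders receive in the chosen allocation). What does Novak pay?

Novak pays $71.

Efficient allocation: Rivera→Lot E ($103), Novak→Lot D ($134), Mendoza→Lot B ($169), Tanaka→Lot F ($173); total welfare W = $579.
Novak receives Lot D at value $134, so the others get W − 134 = $445.
Without Novak: best allocation of the remaining 3 bidders over all 4 lots is Rivera→Lot D ($174), Mendoza→Lot B ($169), Tanaka→Lot F ($173), total $516.
VCG payment = (others' best without Novak) − (others' welfare with Novak) = 516 − 445 = $71.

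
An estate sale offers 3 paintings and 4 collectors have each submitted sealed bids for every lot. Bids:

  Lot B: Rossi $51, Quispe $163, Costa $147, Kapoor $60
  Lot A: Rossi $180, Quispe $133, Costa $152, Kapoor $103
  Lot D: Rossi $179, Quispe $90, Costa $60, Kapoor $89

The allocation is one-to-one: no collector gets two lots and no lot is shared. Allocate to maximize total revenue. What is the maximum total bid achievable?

Optimal: Quispe→Lot B ($163), Costa→Lot A ($152), Rossi→Lot D ($179) — total 163+152+179 = $494.
Column-greedy (each lot in turn goes to its best remaining collector) gives $432, worse by 62.
Next-best assignment: Costa→Lot B, Quispe→Lot A, Rossi→Lot D = $459.
Checked against all permutations: $494 is optimal.

Maximum total: $494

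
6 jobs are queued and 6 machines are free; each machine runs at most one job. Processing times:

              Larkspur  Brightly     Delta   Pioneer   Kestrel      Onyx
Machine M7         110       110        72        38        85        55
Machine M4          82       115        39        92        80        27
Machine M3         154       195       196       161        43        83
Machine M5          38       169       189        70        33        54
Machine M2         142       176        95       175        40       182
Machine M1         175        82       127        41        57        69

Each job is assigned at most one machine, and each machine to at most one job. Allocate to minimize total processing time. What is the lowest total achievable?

Optimal: Larkspur→Machine M5 (38 min), Brightly→Machine M1 (82 min), Delta→Machine M4 (39 min), Pioneer→Machine M7 (38 min), Kestrel→Machine M2 (40 min), Onyx→Machine M3 (83 min) — total 38+82+39+38+40+83 = 320 min.
Column-greedy (each machine in turn goes to its cheapest remaining job) gives 323 min, worse by 3.
Swapping Brightly↔Onyx (Brightly→Machine M3 195 min, Onyx→Machine M1 69 min) adds 99.

Min total: 320 min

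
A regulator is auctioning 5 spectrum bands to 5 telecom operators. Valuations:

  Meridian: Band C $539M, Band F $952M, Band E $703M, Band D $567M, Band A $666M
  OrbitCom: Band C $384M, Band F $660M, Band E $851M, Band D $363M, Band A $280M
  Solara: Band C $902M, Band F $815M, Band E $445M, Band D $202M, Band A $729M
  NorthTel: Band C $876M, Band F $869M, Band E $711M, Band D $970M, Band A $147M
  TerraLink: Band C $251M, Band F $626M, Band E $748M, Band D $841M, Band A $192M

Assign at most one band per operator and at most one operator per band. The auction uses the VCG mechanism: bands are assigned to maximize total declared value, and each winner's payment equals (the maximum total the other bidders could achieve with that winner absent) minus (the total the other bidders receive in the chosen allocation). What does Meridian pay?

Meridian pays $166M.

Efficient allocation: Meridian→Band F ($952M), OrbitCom→Band E ($851M), Solara→Band A ($729M), NorthTel→Band C ($876M), TerraLink→Band D ($841M); total welfare W = $4249M.
Meridian receives Band F at value $952M, so the others get W − 952 = $3297M.
Without Meridian: best allocation of the remaining 4 bidders over all 5 bands is OrbitCom→Band E ($851M), Solara→Band C ($902M), NorthTel→Band F ($869M), TerraLink→Band D ($841M), total $3463M.
VCG payment = (others' best without Meridian) − (others' welfare with Meridian) = 3463 − 3297 = $166M.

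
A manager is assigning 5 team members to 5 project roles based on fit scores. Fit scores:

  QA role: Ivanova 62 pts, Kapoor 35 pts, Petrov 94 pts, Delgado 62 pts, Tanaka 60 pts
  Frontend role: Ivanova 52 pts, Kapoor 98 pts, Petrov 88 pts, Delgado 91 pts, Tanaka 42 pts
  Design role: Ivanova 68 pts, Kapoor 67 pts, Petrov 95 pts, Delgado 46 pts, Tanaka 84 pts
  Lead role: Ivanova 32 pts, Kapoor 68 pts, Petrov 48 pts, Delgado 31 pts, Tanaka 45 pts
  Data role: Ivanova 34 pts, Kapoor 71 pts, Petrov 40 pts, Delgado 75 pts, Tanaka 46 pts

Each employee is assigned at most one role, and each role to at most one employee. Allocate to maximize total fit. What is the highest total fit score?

Max total: 383 pts

Optimal: Ivanova→Lead role (32 pts), Kapoor→Frontend role (98 pts), Petrov→QA role (94 pts), Delgado→Data role (75 pts), Tanaka→Design role (84 pts) — total 32+98+94+75+84 = 383 pts.
Row-greedy (each employee in turn takes its best remaining role) gives 380 pts, worse by 3.
Swapping Kapoor↔Tanaka (Kapoor→Design role 67 pts, Tanaka→Frontend role 42 pts) loses 73.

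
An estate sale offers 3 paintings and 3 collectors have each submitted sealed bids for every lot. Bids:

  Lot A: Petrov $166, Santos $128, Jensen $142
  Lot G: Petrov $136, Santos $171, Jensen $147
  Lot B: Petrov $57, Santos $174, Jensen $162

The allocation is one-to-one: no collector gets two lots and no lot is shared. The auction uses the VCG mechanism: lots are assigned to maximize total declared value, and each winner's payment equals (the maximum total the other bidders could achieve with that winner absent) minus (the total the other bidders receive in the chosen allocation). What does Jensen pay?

Efficient allocation: Petrov→Lot A ($166), Santos→Lot G ($171), Jensen→Lot B ($162); total welfare W = $499.
Jensen receives Lot B at value $162, so the others get W − 162 = $337.
Without Jensen: best allocation of the remaining 2 bidders over all 3 lots is Petrov→Lot A ($166), Santos→Lot B ($174), total $340.
VCG payment = (others' best without Jensen) − (others' welfare with Jensen) = 340 − 337 = $3.

Jensen pays $3.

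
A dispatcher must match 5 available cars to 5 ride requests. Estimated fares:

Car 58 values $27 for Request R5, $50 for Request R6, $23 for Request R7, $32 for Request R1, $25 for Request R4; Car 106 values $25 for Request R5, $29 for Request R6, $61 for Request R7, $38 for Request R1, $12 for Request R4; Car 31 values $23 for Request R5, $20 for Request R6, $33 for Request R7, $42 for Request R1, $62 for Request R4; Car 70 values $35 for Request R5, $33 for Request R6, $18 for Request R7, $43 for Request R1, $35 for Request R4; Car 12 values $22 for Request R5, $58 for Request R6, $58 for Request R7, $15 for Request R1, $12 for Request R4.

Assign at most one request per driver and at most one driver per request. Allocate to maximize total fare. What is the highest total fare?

Maximum total: $251

Treat this as an assignment problem: match each driver to one request.
Optimal: Car 58→Request R5 ($27), Car 106→Request R7 ($61), Car 31→Request R4 ($62), Car 70→Request R1 ($43), Car 12→Request R6 ($58) — total 27+61+62+43+58 = $251.
Row-greedy (each driver in turn takes its best remaining request) gives $238, worse by 13.
Swapping Car 58↔Car 31 (Car 58→Request R4 $25, Car 31→Request R5 $23) loses 41.
Checked against all permutations: $251 is optimal.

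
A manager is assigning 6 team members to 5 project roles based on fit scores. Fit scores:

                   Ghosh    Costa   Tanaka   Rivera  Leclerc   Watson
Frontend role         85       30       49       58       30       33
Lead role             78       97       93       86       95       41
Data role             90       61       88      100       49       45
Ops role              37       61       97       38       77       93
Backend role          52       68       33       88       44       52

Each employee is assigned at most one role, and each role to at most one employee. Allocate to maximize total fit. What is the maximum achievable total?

This is a one-to-one assignment (maximum-weight bipartite matching).
Optimal: Ghosh→Frontend role (85 pts), Costa→Lead role (97 pts), Tanaka→Data role (88 pts), Watson→Ops role (93 pts), Rivera→Backend role (88 pts) — total 85+97+88+93+88 = 451 pts.
Next-best assignment: Ghosh→Frontend role, Leclerc→Lead role, Tanaka→Data role, Watson→Ops role, Rivera→Backend role = 449 pts.
Checked against all permutations: 451 pts is optimal.

Max total: 451 pts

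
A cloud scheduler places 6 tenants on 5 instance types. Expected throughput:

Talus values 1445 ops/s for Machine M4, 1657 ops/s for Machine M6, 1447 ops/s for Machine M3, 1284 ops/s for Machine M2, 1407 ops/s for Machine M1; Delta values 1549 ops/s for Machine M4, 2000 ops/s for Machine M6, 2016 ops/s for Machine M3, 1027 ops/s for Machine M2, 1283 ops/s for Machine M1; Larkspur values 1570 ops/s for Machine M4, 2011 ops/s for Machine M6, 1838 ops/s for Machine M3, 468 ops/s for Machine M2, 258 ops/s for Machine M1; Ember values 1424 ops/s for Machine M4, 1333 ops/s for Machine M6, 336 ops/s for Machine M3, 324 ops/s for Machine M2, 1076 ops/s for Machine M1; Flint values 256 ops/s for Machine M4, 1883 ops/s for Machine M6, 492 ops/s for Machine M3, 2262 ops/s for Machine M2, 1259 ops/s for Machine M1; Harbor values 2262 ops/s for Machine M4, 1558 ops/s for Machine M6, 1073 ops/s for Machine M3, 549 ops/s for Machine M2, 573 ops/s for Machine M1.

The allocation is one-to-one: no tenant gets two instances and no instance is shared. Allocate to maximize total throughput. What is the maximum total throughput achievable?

Optimal: Harbor→Machine M4 (2262 ops/s), Larkspur→Machine M6 (2011 ops/s), Delta→Machine M3 (2016 ops/s), Flint→Machine M2 (2262 ops/s), Talus→Machine M1 (1407 ops/s) — total 2262+2011+2016+2262+1407 = 9958 ops/s.
Row-greedy (each tenant in turn takes its best remaining instance) gives 8581 ops/s, worse by 1377.
Swapping Talus↔Delta (Talus→Machine M3 1447 ops/s, Delta→Machine M1 1283 ops/s) loses 693.
No other one-to-one assignment exceeds 9958 ops/s.

Max total: 9958 ops/s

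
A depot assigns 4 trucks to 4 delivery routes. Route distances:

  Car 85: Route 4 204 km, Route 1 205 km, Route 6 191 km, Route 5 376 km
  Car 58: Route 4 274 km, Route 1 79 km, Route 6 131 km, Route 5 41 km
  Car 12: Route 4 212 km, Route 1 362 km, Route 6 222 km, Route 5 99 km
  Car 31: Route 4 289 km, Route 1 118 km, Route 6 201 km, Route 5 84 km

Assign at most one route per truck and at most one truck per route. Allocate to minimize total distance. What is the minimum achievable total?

This is a one-to-one assignment (minimum-cost bipartite matching).
Optimal: Car 85→Route 4 (204 km), Car 58→Route 6 (131 km), Car 12→Route 5 (99 km), Car 31→Route 1 (118 km) — total 204+131+99+118 = 552 km.
Row-greedy (each truck in turn takes its cheapest remaining route) gives 562 km, worse by 10.
Next-best assignment: Car 85→Route 6, Car 58→Route 5, Car 12→Route 4, Car 31→Route 1 = 562 km.
Swapping Car 31↔Car 12 (Car 31→Route 5 84 km, Car 12→Route 1 362 km) adds 229.
Every other assignment is strictly worse.

Minimum total: 552 km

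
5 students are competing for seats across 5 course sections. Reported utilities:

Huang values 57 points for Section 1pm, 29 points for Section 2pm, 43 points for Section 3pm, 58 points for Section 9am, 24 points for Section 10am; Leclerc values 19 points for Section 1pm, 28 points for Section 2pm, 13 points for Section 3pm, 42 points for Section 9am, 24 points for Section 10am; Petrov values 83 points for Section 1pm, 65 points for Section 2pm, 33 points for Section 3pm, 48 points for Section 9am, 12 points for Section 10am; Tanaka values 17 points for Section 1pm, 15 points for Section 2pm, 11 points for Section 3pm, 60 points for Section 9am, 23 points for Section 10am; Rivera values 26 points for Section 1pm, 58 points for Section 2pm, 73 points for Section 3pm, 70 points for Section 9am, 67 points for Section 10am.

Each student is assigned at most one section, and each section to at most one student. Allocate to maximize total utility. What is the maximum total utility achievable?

Optimal: Huang→Section 3pm (43 points), Leclerc→Section 2pm (28 points), Petrov→Section 1pm (83 points), Tanaka→Section 9am (60 points), Rivera→Section 10am (67 points) — total 43+28+83+60+67 = 281 points.
Column-greedy (each section in turn goes to its best remaining student) gives 268 points, worse by 13.
Next-best assignment: Huang→Section 1pm, Leclerc→Section 10am, Petrov→Section 2pm, Tanaka→Section 9am, Rivera→Section 3pm = 279 points.

Max total: 281 points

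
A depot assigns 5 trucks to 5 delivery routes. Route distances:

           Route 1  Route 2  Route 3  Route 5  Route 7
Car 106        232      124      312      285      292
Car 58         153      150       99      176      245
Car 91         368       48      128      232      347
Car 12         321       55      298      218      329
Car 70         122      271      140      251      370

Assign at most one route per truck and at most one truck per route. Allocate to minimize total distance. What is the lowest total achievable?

Optimal: Car 106→Route 7 (292 km), Car 58→Route 5 (176 km), Car 91→Route 3 (128 km), Car 12→Route 2 (55 km), Car 70→Route 1 (122 km) — total 292+176+128+55+122 = 773 km.
Min-entry greedy (repeatedly take the single cheapest remaining cell) gives 779 km, worse by 6.
Swapping Car 70↔Car 91 (Car 70→Route 3 140 km, Car 91→Route 1 368 km) adds 258.

Min total: 773 km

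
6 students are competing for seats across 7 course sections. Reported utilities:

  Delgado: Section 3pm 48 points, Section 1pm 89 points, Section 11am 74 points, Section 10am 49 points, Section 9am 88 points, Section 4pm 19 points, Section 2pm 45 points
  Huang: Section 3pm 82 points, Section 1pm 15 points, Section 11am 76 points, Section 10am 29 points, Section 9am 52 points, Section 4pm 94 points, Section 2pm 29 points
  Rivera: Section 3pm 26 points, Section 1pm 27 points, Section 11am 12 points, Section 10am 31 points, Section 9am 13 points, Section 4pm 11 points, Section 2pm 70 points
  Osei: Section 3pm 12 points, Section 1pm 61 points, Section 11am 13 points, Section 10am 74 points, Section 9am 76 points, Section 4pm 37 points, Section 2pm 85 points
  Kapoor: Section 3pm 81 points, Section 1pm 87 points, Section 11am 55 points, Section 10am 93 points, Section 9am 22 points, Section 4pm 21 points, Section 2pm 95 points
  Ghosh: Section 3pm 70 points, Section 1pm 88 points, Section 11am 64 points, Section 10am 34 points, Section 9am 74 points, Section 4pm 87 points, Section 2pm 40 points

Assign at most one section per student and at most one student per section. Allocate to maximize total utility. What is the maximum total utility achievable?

Optimal: Delgado→Section 1pm (89 points), Huang→Section 3pm (82 points), Rivera→Section 2pm (70 points), Osei→Section 9am (76 points), Kapoor→Section 10am (93 points), Ghosh→Section 4pm (87 points) — total 89+82+70+76+93+87 = 497 points.
Max-entry greedy (repeatedly take the single best remaining cell) gives 455 points, worse by 42.
Next-best assignment: Delgado→Section 11am, Huang→Section 4pm, Rivera→Section 2pm, Osei→Section 9am, Kapoor→Section 10am, Ghosh→Section 1pm = 495 points.
No other one-to-one assignment exceeds 497 points.

Maximum total: 497 points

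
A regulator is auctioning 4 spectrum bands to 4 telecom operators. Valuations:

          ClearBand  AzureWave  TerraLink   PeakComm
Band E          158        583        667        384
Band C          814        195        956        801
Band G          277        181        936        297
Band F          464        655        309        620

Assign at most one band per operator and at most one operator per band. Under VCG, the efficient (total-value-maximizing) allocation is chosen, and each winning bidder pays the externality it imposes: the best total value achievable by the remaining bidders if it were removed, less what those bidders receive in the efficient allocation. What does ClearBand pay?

Efficient allocation: ClearBand→Band C ($814M), AzureWave→Band E ($583M), TerraLink→Band G ($936M), PeakComm→Band F ($620M); total welfare W = $2953M.
ClearBand receives Band C at value $814M, so the others get W − 814 = $2139M.
Without ClearBand: best allocation of the remaining 3 bidders over all 4 bands is AzureWave→Band F ($655M), TerraLink→Band G ($936M), PeakComm→Band C ($801M), total $2392M.
VCG payment = (others' best without ClearBand) − (others' welfare with ClearBand) = 2392 − 2139 = $253M.

ClearBand pays $253M.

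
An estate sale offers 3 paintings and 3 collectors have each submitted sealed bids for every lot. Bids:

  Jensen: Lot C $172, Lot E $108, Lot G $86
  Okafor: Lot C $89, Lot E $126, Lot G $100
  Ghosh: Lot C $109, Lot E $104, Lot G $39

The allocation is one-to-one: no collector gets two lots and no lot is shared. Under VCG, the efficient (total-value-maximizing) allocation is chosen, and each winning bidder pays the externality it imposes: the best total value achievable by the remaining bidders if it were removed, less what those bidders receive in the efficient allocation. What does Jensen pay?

Jensen pays $31.

Efficient allocation: Jensen→Lot C ($172), Okafor→Lot G ($100), Ghosh→Lot E ($104); total welfare W = $376.
Jensen receives Lot C at value $172, so the others get W − 172 = $204.
Without Jensen: best allocation of the remaining 2 bidders over all 3 lots is Okafor→Lot E ($126), Ghosh→Lot C ($109), total $235.
VCG payment = (others' best without Jensen) − (others' welfare with Jensen) = 235 − 204 = $31.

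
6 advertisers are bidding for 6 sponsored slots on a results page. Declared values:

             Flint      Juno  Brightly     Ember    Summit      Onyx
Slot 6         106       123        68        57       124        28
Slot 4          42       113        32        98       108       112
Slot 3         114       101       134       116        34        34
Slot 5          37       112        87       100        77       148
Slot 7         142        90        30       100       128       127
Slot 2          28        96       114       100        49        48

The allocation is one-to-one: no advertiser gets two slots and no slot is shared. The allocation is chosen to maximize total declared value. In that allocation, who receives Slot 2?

This is a one-to-one assignment (maximum-weight bipartite matching).
Optimal: Flint→Slot 7 ($142), Juno→Slot 4 ($113), Brightly→Slot 3 ($134), Ember→Slot 2 ($100), Summit→Slot 6 ($124), Onyx→Slot 5 ($148) — total 142+113+134+100+124+148 = $761.
Row-greedy (each advertiser in turn takes its best remaining slot) gives $655, worse by 106.
Next-best assignment: Flint→Slot 7, Juno→Slot 4, Brightly→Slot 2, Ember→Slot 3, Summit→Slot 6, Onyx→Slot 5 = $757.
Ember's own top slot is Slot 3 ($116), but forcing Ember→Slot 3 and reassigning the rest optimally gives only $757 — worse by 4.

Ember receives Slot 2.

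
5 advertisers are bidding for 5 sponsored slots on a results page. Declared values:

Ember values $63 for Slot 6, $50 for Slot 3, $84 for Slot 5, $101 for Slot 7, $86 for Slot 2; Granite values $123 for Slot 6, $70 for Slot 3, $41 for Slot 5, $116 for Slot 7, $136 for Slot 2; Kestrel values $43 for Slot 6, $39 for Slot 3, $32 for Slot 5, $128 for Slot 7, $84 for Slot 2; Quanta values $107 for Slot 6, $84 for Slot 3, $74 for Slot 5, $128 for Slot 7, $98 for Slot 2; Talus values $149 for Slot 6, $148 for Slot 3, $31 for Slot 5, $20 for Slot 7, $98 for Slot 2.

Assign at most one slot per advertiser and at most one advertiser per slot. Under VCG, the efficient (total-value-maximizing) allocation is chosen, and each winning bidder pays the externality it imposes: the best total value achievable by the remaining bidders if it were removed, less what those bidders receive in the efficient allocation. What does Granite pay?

Granite pays $2.

Efficient allocation: Ember→Slot 5 ($84), Granite→Slot 2 ($136), Kestrel→Slot 7 ($128), Quanta→Slot 6 ($107), Talus→Slot 3 ($148); total welfare W = $603.
Granite receives Slot 2 at value $136, so the others get W − 136 = $467.
Without Granite: best allocation of the remaining 4 bidders over all 5 slots is Ember→Slot 2 ($86), Kestrel→Slot 7 ($128), Quanta→Slot 6 ($107), Talus→Slot 3 ($148), total $469.
VCG payment = (others' best without Granite) − (others' welfare with Granite) = 469 − 467 = $2.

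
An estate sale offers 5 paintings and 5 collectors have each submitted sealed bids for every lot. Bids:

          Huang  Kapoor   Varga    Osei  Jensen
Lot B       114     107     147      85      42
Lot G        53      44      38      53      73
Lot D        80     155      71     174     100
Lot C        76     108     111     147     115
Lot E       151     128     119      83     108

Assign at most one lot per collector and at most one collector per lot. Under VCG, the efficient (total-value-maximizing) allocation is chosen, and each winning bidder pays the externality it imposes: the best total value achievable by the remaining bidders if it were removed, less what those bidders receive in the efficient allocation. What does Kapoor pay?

Efficient allocation: Huang→Lot E ($151), Kapoor→Lot D ($155), Varga→Lot B ($147), Osei→Lot C ($147), Jensen→Lot G ($73); total welfare W = $673.
Kapoor receives Lot D at value $155, so the others get W − 155 = $518.
Without Kapoor: best allocation of the remaining 4 bidders over all 5 lots is Huang→Lot E ($151), Varga→Lot B ($147), Osei→Lot D ($174), Jensen→Lot C ($115), total $587.
VCG payment = (others' best without Kapoor) − (others' welfare with Kapoor) = 587 − 518 = $69.

Kapoor pays $69.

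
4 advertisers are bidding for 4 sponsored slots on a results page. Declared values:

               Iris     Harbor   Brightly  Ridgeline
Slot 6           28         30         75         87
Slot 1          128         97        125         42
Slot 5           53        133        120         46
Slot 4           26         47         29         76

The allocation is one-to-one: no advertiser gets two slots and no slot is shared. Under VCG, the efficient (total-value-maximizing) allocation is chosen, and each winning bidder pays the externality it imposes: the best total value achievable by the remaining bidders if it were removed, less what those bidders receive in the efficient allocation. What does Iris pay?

Efficient allocation: Iris→Slot 1 ($128), Harbor→Slot 5 ($133), Brightly→Slot 6 ($75), Ridgeline→Slot 4 ($76); total welfare W = $412.
Iris receives Slot 1 at value $128, so the others get W − 128 = $284.
Without Iris: best allocation of the remaining 3 bidders over all 4 slots is Harbor→Slot 5 ($133), Brightly→Slot 1 ($125), Ridgeline→Slot 6 ($87), total $345.
VCG payment = (others' best without Iris) − (others' welfare with Iris) = 345 − 284 = $61.

Iris pays $61.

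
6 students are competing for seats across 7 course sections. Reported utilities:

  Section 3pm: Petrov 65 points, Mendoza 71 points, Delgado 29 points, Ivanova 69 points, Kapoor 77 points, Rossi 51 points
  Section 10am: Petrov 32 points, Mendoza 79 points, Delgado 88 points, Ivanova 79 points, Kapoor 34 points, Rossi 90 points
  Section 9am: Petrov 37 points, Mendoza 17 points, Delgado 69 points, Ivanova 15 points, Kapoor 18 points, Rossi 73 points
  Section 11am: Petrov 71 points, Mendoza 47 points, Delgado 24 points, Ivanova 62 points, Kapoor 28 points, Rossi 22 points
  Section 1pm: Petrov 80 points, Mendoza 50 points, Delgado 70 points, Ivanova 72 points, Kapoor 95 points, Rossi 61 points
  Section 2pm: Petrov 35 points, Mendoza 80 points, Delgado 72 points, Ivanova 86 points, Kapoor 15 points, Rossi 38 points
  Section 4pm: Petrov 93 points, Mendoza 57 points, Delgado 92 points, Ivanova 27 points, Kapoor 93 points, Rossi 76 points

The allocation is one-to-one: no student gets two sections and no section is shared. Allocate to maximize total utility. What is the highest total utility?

Optimal: Petrov→Section 4pm (93 points), Mendoza→Section 3pm (71 points), Delgado→Section 10am (88 points), Ivanova→Section 2pm (86 points), Kapoor→Section 1pm (95 points), Rossi→Section 9am (73 points) — total 93+71+88+86+95+73 = 506 points.
Max-entry greedy (repeatedly take the single best remaining cell) gives 504 points, worse by 2.
Next-best assignment: Petrov→Section 11am, Mendoza→Section 3pm, Delgado→Section 4pm, Ivanova→Section 2pm, Kapoor→Section 1pm, Rossi→Section 10am = 505 points.

Maximum total: 506 points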